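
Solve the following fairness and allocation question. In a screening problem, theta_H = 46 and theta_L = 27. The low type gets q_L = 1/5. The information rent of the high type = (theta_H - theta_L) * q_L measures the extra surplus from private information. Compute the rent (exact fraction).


Step 1: theta_H - theta_L = 46 - 27 = 19
Step 2: Information rent = (theta_H - theta_L) * q_L
Step 3: = 19 * 1/5
Step 4: = 19/5

19/5


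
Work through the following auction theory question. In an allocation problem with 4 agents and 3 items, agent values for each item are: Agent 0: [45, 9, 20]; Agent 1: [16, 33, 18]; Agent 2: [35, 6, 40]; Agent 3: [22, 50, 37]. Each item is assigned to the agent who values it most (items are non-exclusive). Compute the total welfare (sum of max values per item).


Step 1: For each item, find the maximum value among all agents.
Step 2: Item 0 -> Agent 0 (value 45)
Step 3: Item 1 -> Agent 3 (value 50)
Step 4: Item 2 -> Agent 2 (value 40)
Step 5: Total welfare = 45 + 50 + 40 = 135

135


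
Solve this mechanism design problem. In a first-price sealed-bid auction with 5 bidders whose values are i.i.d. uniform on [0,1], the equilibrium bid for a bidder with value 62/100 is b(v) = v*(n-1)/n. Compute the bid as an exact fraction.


Step 1: The symmetric BNE bidding function is b(v) = v * (n-1) / n
Step 2: Substitute v = 31/50 and n = 5
Step 3: b = 31/50 * 4/5
Step 4: b = 62/125

62/125


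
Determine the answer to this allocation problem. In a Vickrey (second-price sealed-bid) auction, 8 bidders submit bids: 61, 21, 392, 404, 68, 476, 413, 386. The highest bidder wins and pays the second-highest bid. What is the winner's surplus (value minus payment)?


Step 1: Sort bids in descending order: 476, 413, 404, 392, 386, 68, 61, 21
Step 2: The winning bid is the highest: 476
Step 3: The payment equals the second-highest bid: 413
Step 4: Surplus = winner's bid - payment = 476 - 413 = 63

63


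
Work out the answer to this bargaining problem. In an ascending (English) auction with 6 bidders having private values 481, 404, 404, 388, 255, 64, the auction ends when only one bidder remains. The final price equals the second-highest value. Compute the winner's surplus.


Step 1: Identify the highest value: 481
Step 2: Identify the second-highest value: 404
Step 3: The final price = second-highest value = 404
Step 4: Surplus = 481 - 404 = 77

77


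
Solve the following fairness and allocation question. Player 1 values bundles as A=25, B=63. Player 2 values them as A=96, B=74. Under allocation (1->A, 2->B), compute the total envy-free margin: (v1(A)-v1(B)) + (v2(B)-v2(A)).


Step 1: Player 1's margin = v1(A) - v1(B) = 25 - 63 = -38
Step 2: Player 2's margin = v2(B) - v2(A) = 74 - 96 = -22
Step 3: Total margin = -38 + -22 = -60

-60


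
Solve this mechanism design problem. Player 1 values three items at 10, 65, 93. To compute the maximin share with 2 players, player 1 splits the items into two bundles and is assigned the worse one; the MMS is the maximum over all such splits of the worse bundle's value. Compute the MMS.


Step 1: Item values = 10, 65, 93
Step 2: Enumerate all 2-bundle partitions and take the smaller bundle:
  Partition 1: {10} vs {65,93} -> bundles 10, 158; min = 10
  Partition 2: {65} vs {10,93} -> bundles 65, 103; min = 65
  Partition 3: {93} vs {10,65} -> bundles 93, 75; min = 75
Step 3: MMS = max(10, 65, 75) = 75

75


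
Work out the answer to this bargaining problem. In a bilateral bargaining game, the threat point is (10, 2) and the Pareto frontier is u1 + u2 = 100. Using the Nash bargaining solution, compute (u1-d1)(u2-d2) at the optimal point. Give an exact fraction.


Step 1: The Nash solution splits surplus symmetrically above the disagreement point
Step 2: u1 = (total + d1 - d2)/2 = (100 + 10 - 2)/2 = 54
Step 3: u2 = (total - d1 + d2)/2 = (100 - 10 + 2)/2 = 46
Step 4: Nash product = (54 - 10) * (46 - 2)
Step 5: = 44 * 44 = 1936

1936


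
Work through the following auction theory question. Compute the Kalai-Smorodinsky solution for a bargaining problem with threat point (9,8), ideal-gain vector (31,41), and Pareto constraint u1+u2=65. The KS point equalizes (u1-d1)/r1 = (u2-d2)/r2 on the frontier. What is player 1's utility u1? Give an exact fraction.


Step 1: At the KS point, (u1-d1)/r1 = (u2-d2)/r2 = t and u1+u2 = 65
Step 2: u1 = d1 + r1*t and u2 = d2 + r2*t, so (d1 + r1*t) + (d2 + r2*t) = 65
Step 3: t = (65 - 9 - 8)/(31 + 41) = 48/72 = 2/3
Step 4: u1 = d1 + r1*t = 9 + 31 * 2/3 = 89/3
Step 5: (Check: u2 = d2 + r2*t = 106/3; u1+u2 = 89/3 + 106/3 = 65, on the frontier.)

89/3


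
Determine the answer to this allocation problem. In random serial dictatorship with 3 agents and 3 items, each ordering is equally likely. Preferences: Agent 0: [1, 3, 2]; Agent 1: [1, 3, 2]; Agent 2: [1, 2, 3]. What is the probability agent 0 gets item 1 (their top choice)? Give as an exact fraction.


Step 1: Agent 0 wants item 1
Step 2: There are 6 possible orderings of agents
Step 3: In 2 orderings, agent 0 gets item 1
Step 4: Probability = 2/6 = 1/3

1/3


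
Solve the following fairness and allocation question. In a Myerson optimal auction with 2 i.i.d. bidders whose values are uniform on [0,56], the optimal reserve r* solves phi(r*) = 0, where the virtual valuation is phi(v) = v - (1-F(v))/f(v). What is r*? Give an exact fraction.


Step 1: For U[0,56], F(v) = v/56 and f(v) = 1/56
Step 2: phi(v) = v - (1 - v/56)/(1/56) = v - (56 - v) = 2v - 56
Step 3: Set phi(r*) = 0: 2r* - 56 = 0
Step 4: r* = 56/2 = 28 (the number of bidders n = 2 does not enter)

28


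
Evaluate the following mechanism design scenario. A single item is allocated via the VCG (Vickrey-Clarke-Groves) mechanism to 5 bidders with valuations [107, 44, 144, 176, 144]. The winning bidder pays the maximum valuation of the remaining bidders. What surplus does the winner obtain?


Step 1: The winner is the agent with the highest value: agent 3 with value 176
Step 2: Values of other agents: [107, 44, 144, 144]
Step 3: VCG payment = max of others' values = 144
Step 4: Surplus = 176 - 144 = 32

32


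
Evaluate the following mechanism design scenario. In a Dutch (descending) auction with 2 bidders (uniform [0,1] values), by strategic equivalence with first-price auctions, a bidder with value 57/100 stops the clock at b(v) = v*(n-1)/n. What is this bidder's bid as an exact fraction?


Step 1: Dutch auctions are strategically equivalent to first-price auctions
Step 2: The equilibrium bid is b(v) = v*(n-1)/n
Step 3: b = 57/100 * 1/2
Step 4: b = 57/200

57/200


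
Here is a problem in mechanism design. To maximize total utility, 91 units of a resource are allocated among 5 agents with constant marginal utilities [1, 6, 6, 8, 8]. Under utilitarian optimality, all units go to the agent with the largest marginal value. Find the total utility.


Step 1: The marginal utilities are [1, 6, 6, 8, 8]
Step 2: The highest marginal utility is 8
Step 3: All 91 units go to that agent
Step 4: Total utility = 8 * 91 = 728

728


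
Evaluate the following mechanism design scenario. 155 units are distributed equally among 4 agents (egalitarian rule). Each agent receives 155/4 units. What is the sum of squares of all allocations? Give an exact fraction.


Step 1: Each agent's share = 155/4
Step 2: Square of each share = (155/4)^2 = 24025/16
Step 3: Sum of squares = 4 * 24025/16 = 24025/4

24025/4


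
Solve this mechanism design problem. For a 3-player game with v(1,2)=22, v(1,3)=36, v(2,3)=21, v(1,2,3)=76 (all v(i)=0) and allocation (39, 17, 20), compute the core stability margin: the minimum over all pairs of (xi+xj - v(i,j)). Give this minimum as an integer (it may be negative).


Step 1: Slack for coalition (1,2): x1+x2 - v12 = 56 - 22 = 34
Step 2: Slack for coalition (1,3): x1+x3 - v13 = 59 - 36 = 23
Step 3: Slack for coalition (2,3): x2+x3 - v23 = 37 - 21 = 16
Step 4: Minimum slack = min(34, 23, 16) = 16, attained by (2,3); no pair can gain by deviating, so the allocation is in the core

16


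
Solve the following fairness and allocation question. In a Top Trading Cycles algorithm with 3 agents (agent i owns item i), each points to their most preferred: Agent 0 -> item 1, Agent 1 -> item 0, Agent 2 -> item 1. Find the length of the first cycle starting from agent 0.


Step 1: Trace the pointer graph from agent 0: 0 -> 1 -> 0
Step 2: A cycle is detected when we revisit agent 0
Step 3: The cycle is: 0 -> 1 -> 0
Step 4: Cycle length = 2

2


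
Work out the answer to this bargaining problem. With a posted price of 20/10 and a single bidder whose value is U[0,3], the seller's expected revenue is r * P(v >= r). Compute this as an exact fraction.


Step 1: Posted price r = 2, value support [0,3]
Step 2: P(v >= r) = (3 - 2)/3 = 1/3
Step 3: Expected revenue = r * P(v >= r) = 2 * 1/3
Step 4: Revenue = 2/3

2/3


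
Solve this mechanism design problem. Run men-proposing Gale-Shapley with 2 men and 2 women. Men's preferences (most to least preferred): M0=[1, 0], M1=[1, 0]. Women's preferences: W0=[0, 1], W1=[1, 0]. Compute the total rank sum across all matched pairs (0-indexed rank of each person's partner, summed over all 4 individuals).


Step 1: Run Gale-Shapley (men propose, women hold best offer):
  M0 proposes to W1; she accepts
  M1 proposes to W1; she switches from M0
  M0 proposes to W0; she accepts
Step 2: Final matching: W0-M0, W1-M1
Step 3: 0-indexed ranks (man's rank of his match, then woman's): 1 + 0 + 0 + 0
Step 4: Total rank sum = 1

1


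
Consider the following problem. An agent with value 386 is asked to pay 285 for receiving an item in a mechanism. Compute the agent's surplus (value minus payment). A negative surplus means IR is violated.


Step 1: Surplus = value - payment = 386 - 285 = 101
Step 2: IR is satisfied (surplus >= 0)

101


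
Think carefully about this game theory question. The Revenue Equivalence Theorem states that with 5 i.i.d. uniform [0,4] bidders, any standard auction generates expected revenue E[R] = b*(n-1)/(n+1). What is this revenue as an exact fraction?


Step 1: By Revenue Equivalence, expected revenue = b*(n-1)/(n+1)
Step 2: Substituting n = 5, b = 4
Step 3: Revenue = 4*(5-1)/(5+1) = 4*4/6
Step 4: Revenue = 16/6 = 8/3

8/3


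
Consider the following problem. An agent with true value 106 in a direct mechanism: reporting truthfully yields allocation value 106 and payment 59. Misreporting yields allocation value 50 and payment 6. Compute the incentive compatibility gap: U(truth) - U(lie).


Step 1: U(truth) = value - payment = 106 - 59 = 47
Step 2: U(lie) = allocation - payment = 50 - 6 = 44
Step 3: IC gap = 47 - 44 = 3

3


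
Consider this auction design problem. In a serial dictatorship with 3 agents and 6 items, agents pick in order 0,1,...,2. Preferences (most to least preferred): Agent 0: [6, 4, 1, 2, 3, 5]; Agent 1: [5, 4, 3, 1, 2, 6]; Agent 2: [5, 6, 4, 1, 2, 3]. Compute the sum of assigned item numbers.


Step 1: Agent 0 picks item 6
Step 2: Agent 1 picks item 5
Step 3: Agent 2 picks item 4
Step 4: Sum = 6 + 5 + 4 = 15

15


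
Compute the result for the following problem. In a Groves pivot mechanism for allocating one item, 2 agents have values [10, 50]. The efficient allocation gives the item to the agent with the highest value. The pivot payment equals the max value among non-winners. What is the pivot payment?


Step 1: The efficient winner is agent 1 with value 50
Step 2: Other agents' values: [10]
Step 3: Pivot payment = max(others) = 10
Step 4: The winner pays 10

10


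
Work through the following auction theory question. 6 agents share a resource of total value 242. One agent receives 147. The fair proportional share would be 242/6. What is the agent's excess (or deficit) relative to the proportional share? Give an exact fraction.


Step 1: Proportional share = 242/6 = 121/3
Step 2: Agent's actual allocation = 147
Step 3: Excess = 147 - 121/3 = 320/3

320/3


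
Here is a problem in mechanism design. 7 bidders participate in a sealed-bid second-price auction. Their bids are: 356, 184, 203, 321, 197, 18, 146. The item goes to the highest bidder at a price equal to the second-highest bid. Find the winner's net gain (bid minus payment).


Step 1: Sort bids in descending order: 356, 321, 203, 197, 184, 146, 18
Step 2: The winning bid is the highest: 356
Step 3: The payment equals the second-highest bid: 321
Step 4: Surplus = winner's bid - payment = 356 - 321 = 35

35


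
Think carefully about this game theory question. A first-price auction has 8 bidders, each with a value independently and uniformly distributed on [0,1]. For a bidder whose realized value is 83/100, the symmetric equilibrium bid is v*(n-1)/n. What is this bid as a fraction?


Step 1: The symmetric BNE bidding function is b(v) = v * (n-1) / n
Step 2: Substitute v = 83/100 and n = 8
Step 3: b = 83/100 * 7/8
Step 4: b = 581/800

581/800


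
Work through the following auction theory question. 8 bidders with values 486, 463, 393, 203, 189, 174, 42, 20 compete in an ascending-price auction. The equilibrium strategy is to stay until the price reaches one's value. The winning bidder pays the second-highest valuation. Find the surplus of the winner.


Step 1: Identify the highest value: 486
Step 2: Identify the second-highest value: 463
Step 3: The final price = second-highest value = 463
Step 4: Surplus = 486 - 463 = 23

23


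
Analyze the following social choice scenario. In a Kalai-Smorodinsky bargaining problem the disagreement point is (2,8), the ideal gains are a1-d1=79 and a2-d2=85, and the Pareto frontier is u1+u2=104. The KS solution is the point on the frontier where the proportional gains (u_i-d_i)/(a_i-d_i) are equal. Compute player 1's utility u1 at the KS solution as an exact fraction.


Step 1: At the KS point, (u1-d1)/r1 = (u2-d2)/r2 = t and u1+u2 = 104
Step 2: u1 = d1 + r1*t and u2 = d2 + r2*t, so (d1 + r1*t) + (d2 + r2*t) = 104
Step 3: t = (104 - 2 - 8)/(79 + 85) = 94/164 = 47/82
Step 4: u1 = d1 + r1*t = 2 + 79 * 47/82 = 3877/82
Step 5: (Check: u2 = d2 + r2*t = 4651/82; u1+u2 = 3877/82 + 4651/82 = 104, on the frontier.)

3877/82


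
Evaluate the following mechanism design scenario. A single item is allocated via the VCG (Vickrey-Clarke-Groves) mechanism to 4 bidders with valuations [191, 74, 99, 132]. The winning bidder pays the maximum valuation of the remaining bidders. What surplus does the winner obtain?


Step 1: The winner is the agent with the highest value: agent 0 with value 191
Step 2: Values of other agents: [74, 99, 132]
Step 3: VCG payment = max of others' values = 132
Step 4: Surplus = 191 - 132 = 59

59


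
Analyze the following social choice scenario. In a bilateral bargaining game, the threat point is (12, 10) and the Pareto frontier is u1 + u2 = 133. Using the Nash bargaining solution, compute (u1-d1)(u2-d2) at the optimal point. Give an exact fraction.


Step 1: The Nash solution splits surplus symmetrically above the disagreement point
Step 2: u1 = (total + d1 - d2)/2 = (133 + 12 - 10)/2 = 135/2
Step 3: u2 = (total - d1 + d2)/2 = (133 - 12 + 10)/2 = 131/2
Step 4: Nash product = (135/2 - 12) * (131/2 - 10)
Step 5: = 111/2 * 111/2 = 12321/4

12321/4


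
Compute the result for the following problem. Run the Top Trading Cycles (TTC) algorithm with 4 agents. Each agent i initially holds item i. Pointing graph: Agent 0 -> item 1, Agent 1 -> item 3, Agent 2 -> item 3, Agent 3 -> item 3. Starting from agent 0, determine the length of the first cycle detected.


Step 1: Trace the pointer graph from agent 0: 0 -> 1 -> 3 -> 3
Step 2: A cycle is detected when we revisit agent 3
Step 3: The cycle is: 3 -> 3
Step 4: Cycle length = 1

1


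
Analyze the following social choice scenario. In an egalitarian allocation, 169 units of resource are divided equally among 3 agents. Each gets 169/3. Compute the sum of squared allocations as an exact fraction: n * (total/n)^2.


Step 1: Each agent's share = 169/3
Step 2: Square of each share = (169/3)^2 = 28561/9
Step 3: Sum of squares = 3 * 28561/9 = 28561/3

28561/3


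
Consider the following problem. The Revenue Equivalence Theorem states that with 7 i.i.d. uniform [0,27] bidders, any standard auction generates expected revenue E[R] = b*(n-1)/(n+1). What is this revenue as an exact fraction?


Step 1: By Revenue Equivalence, expected revenue = b*(n-1)/(n+1)
Step 2: Substituting n = 7, b = 27
Step 3: Revenue = 27*(7-1)/(7+1) = 27*6/8
Step 4: Revenue = 162/8 = 81/4

81/4


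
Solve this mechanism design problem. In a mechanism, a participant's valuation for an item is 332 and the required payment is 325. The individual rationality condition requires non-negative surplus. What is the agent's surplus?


Step 1: Surplus = value - payment = 332 - 325 = 7
Step 2: IR is satisfied (surplus >= 0)

7


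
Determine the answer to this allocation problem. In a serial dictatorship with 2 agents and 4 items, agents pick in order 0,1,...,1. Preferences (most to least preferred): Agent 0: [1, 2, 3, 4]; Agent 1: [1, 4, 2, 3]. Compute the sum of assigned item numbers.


Step 1: Agent 0 picks item 1
Step 2: Agent 1 picks item 4
Step 3: Sum = 1 + 4 = 5

5


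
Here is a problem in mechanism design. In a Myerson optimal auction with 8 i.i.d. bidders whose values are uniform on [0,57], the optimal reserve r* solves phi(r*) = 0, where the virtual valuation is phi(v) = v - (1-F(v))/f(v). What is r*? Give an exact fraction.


Step 1: For U[0,57], F(v) = v/57 and f(v) = 1/57
Step 2: phi(v) = v - (1 - v/57)/(1/57) = v - (57 - v) = 2v - 57
Step 3: Set phi(r*) = 0: 2r* - 57 = 0
Step 4: r* = 57/2 (the number of bidders n = 8 does not enter)

57/2


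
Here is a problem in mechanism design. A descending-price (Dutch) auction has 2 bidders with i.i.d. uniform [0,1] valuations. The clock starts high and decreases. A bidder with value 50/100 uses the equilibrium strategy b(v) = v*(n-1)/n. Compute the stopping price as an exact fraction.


Step 1: Dutch auctions are strategically equivalent to first-price auctions
Step 2: The equilibrium bid is b(v) = v*(n-1)/n
Step 3: b = 1/2 * 1/2
Step 4: b = 1/4

1/4


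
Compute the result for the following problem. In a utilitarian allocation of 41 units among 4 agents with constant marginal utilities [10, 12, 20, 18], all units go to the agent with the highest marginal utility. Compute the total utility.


Step 1: The marginal utilities are [10, 12, 20, 18]
Step 2: The highest marginal utility is 20
Step 3: All 41 units go to that agent
Step 4: Total utility = 20 * 41 = 820

820


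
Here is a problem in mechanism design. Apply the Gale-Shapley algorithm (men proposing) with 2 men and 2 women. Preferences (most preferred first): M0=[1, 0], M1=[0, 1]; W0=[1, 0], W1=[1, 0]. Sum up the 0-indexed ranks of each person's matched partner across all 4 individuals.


Step 1: Run Gale-Shapley (men propose, women hold best offer):
  M0 proposes to W1; she accepts
  M1 proposes to W0; she accepts
Step 2: Final matching: W0-M1, W1-M0
Step 3: 0-indexed ranks (man's rank of his match, then woman's): 0 + 0 + 0 + 1
Step 4: Total rank sum = 1

1


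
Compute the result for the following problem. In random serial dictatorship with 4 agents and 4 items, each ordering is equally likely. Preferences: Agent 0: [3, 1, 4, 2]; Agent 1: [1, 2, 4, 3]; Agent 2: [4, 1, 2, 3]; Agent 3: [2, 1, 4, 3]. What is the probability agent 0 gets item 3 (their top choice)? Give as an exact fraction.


Step 1: Agent 0 wants item 3
Step 2: There are 24 possible orderings of agents
Step 3: In 24 orderings, agent 0 gets item 3
Step 4: Probability = 24/24 = 1

1


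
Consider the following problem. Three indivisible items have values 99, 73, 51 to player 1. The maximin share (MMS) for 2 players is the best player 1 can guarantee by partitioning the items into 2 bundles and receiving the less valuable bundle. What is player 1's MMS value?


Step 1: Item values = 99, 73, 51
Step 2: Enumerate all 2-bundle partitions and take the smaller bundle:
  Partition 1: {99} vs {73,51} -> bundles 99, 124; min = 99
  Partition 2: {73} vs {99,51} -> bundles 73, 150; min = 73
  Partition 3: {51} vs {99,73} -> bundles 51, 172; min = 51
Step 3: MMS = max(99, 73, 51) = 99

99


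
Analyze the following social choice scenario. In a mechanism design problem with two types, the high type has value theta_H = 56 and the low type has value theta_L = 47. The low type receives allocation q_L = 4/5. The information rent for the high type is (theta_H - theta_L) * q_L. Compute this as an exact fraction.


Step 1: theta_H - theta_L = 56 - 47 = 9
Step 2: Information rent = (theta_H - theta_L) * q_L
Step 3: = 9 * 4/5
Step 4: = 36/5

36/5


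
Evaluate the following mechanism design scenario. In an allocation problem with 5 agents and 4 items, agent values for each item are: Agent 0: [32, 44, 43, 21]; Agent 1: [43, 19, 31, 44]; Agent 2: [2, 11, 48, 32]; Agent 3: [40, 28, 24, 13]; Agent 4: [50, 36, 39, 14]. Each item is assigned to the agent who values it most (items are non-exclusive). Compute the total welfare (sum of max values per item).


Step 1: For each item, find the maximum value among all agents.
Step 2: Item 0 -> Agent 4 (value 50)
Step 3: Item 1 -> Agent 0 (value 44)
Step 4: Item 2 -> Agent 2 (value 48)
Step 5: Item 3 -> Agent 1 (value 44)
Step 6: Total welfare = 50 + 44 + 48 + 44 = 186

186


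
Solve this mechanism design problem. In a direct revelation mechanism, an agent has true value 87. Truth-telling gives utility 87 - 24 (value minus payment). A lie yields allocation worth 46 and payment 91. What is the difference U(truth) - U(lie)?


Step 1: U(truth) = value - payment = 87 - 24 = 63
Step 2: U(lie) = allocation - payment = 46 - 91 = -45
Step 3: IC gap = 63 - (-45) = 108

108


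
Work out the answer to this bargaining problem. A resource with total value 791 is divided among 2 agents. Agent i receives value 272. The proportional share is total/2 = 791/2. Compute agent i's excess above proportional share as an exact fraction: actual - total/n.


Step 1: Proportional share = 791/2
Step 2: Agent's actual allocation = 272
Step 3: Excess = 272 - 791/2 = -247/2

-247/2


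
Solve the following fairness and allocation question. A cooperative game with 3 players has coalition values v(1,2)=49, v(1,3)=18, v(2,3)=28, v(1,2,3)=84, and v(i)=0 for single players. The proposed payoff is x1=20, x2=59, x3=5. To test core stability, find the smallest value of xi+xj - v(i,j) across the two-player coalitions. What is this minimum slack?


Step 1: Slack for coalition (1,2): x1+x2 - v12 = 79 - 49 = 30
Step 2: Slack for coalition (1,3): x1+x3 - v13 = 25 - 18 = 7
Step 3: Slack for coalition (2,3): x2+x3 - v23 = 64 - 28 = 36
Step 4: Minimum slack = min(30, 7, 36) = 7, attained by (1,3); no pair can gain by deviating, so the allocation is in the core

7


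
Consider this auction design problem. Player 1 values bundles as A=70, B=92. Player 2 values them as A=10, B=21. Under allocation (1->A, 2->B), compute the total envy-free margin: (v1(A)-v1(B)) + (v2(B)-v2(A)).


Step 1: Player 1's margin = v1(A) - v1(B) = 70 - 92 = -22
Step 2: Player 2's margin = v2(B) - v2(A) = 21 - 10 = 11
Step 3: Total margin = -22 + 11 = -11

-11


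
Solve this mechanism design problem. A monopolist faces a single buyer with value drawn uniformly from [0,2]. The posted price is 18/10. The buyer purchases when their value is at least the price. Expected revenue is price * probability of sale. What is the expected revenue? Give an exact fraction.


Step 1: Posted price r = 9/5, value support [0,2]
Step 2: P(v >= r) = (2 - 9/5)/2 = 1/10
Step 3: Expected revenue = r * P(v >= r) = 9/5 * 1/10
Step 4: Revenue = 9/50

9/50


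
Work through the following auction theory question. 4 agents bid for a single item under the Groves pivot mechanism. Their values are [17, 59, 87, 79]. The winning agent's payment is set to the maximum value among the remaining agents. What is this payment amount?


Step 1: The efficient winner is agent 2 with value 87
Step 2: Other agents' values: [17, 59, 79]
Step 3: Pivot payment = max(others) = 79
Step 4: The winner pays 79

79


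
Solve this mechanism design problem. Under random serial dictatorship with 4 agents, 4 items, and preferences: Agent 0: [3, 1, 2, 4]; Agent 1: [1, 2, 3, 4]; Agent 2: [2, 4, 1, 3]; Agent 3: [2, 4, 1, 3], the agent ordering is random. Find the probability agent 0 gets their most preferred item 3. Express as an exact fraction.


Step 1: Agent 0 wants item 3
Step 2: There are 24 possible orderings of agents
Step 3: In 24 orderings, agent 0 gets item 3
Step 4: Probability = 24/24 = 1

1


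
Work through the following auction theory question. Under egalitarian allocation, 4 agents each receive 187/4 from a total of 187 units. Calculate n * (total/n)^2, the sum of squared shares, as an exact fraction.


Step 1: Each agent's share = 187/4
Step 2: Square of each share = (187/4)^2 = 34969/16
Step 3: Sum of squares = 4 * 34969/16 = 34969/4

34969/4


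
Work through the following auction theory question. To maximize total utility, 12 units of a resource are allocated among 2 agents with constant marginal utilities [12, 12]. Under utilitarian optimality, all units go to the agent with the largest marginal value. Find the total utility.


Step 1: The marginal utilities are [12, 12]
Step 2: The highest marginal utility is 12
Step 3: All 12 units go to that agent
Step 4: Total utility = 12 * 12 = 144

144


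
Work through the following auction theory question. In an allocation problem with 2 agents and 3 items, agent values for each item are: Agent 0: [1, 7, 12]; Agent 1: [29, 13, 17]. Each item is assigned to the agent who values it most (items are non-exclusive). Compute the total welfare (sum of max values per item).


Step 1: For each item, find the maximum value among all agents.
Step 2: Item 0 -> Agent 1 (value 29)
Step 3: Item 1 -> Agent 1 (value 13)
Step 4: Item 2 -> Agent 1 (value 17)
Step 5: Total welfare = 29 + 13 + 17 = 59

59


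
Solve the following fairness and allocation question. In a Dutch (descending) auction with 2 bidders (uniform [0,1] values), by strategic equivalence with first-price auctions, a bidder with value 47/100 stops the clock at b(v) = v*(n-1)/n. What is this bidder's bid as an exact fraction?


Step 1: Dutch auctions are strategically equivalent to first-price auctions
Step 2: The equilibrium bid is b(v) = v*(n-1)/n
Step 3: b = 47/100 * 1/2
Step 4: b = 47/200

47/200


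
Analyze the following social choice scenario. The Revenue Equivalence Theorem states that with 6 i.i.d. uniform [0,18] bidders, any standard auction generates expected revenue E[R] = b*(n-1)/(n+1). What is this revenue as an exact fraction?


Step 1: By Revenue Equivalence, expected revenue = b*(n-1)/(n+1)
Step 2: Substituting n = 6, b = 18
Step 3: Revenue = 18*(6-1)/(6+1) = 18*5/7
Step 4: Revenue = 90/7

90/7


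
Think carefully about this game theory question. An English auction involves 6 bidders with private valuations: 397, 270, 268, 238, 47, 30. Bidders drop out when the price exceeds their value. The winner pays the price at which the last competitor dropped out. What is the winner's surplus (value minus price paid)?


Step 1: Identify the highest value: 397
Step 2: Identify the second-highest value: 270
Step 3: The final price = second-highest value = 270
Step 4: Surplus = 397 - 270 = 127

127


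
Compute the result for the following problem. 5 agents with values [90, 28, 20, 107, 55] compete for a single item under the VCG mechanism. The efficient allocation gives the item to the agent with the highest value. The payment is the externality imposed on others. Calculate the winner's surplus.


Step 1: The winner is the agent with the highest value: agent 3 with value 107
Step 2: Values of other agents: [90, 28, 20, 55]
Step 3: VCG payment = max of others' values = 90
Step 4: Surplus = 107 - 90 = 17

17


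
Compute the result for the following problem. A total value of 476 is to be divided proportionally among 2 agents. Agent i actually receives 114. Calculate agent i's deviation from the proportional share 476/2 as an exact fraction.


Step 1: Proportional share = 476/2 = 238
Step 2: Agent's actual allocation = 114
Step 3: Excess = 114 - 238 = -124

-124


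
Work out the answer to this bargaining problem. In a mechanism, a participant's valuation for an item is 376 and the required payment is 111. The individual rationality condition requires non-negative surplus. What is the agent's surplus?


Step 1: Surplus = value - payment = 376 - 111 = 265
Step 2: IR is satisfied (surplus >= 0)

265


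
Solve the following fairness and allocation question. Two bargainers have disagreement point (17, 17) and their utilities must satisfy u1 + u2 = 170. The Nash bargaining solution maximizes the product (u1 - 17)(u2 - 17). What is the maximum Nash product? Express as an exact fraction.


Step 1: The Nash solution splits surplus symmetrically above the disagreement point
Step 2: u1 = (total + d1 - d2)/2 = (170 + 17 - 17)/2 = 85
Step 3: u2 = (total - d1 + d2)/2 = (170 - 17 + 17)/2 = 85
Step 4: Nash product = (85 - 17) * (85 - 17)
Step 5: = 68 * 68 = 4624

4624


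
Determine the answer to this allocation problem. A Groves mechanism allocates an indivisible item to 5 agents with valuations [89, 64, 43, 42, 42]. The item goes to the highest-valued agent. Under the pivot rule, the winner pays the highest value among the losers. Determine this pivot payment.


Step 1: The efficient winner is agent 0 with value 89
Step 2: Other agents' values: [64, 43, 42, 42]
Step 3: Pivot payment = max(others) = 64
Step 4: The winner pays 64

64


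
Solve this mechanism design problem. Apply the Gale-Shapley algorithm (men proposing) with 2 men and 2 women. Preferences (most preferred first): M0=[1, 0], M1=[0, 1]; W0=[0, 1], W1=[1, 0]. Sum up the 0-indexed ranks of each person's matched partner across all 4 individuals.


Step 1: Run Gale-Shapley (men propose, women hold best offer):
  M0 proposes to W1; she accepts
  M1 proposes to W0; she accepts
Step 2: Final matching: W0-M1, W1-M0
Step 3: 0-indexed ranks (man's rank of his match, then woman's): 0 + 1 + 0 + 1
Step 4: Total rank sum = 2

2


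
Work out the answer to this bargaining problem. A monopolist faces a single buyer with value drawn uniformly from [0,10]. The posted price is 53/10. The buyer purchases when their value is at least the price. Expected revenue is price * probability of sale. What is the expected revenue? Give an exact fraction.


Step 1: Posted price r = 53/10, value support [0,10]
Step 2: P(v >= r) = (10 - 53/10)/10 = 47/100
Step 3: Expected revenue = r * P(v >= r) = 53/10 * 47/100
Step 4: Revenue = 2491/1000

2491/1000


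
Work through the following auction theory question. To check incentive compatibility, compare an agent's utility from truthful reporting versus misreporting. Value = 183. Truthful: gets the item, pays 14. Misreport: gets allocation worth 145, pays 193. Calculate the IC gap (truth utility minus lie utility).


Step 1: U(truth) = value - payment = 183 - 14 = 169
Step 2: U(lie) = allocation - payment = 145 - 193 = -48
Step 3: IC gap = 169 - (-48) = 217

217


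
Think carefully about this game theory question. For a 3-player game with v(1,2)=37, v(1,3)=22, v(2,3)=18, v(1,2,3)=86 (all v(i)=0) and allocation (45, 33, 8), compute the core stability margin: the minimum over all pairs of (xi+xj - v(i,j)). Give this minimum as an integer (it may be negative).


Step 1: Slack for coalition (1,2): x1+x2 - v12 = 78 - 37 = 41
Step 2: Slack for coalition (1,3): x1+x3 - v13 = 53 - 22 = 31
Step 3: Slack for coalition (2,3): x2+x3 - v23 = 41 - 18 = 23
Step 4: Minimum slack = min(41, 31, 23) = 23, attained by (2,3); no pair can gain by deviating, so the allocation is in the core

23


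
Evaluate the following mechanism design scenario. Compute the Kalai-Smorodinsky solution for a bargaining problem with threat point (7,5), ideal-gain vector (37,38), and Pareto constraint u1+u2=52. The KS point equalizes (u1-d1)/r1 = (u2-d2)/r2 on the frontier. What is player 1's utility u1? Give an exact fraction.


Step 1: At the KS point, (u1-d1)/r1 = (u2-d2)/r2 = t and u1+u2 = 52
Step 2: u1 = d1 + r1*t and u2 = d2 + r2*t, so (d1 + r1*t) + (d2 + r2*t) = 52
Step 3: t = (52 - 7 - 5)/(37 + 38) = 40/75 = 8/15
Step 4: u1 = d1 + r1*t = 7 + 37 * 8/15 = 401/15
Step 5: (Check: u2 = d2 + r2*t = 379/15; u1+u2 = 401/15 + 379/15 = 52, on the frontier.)

401/15


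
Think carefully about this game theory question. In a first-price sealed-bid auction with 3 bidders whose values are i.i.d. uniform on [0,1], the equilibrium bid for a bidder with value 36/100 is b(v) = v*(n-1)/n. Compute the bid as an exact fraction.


Step 1: The symmetric BNE bidding function is b(v) = v * (n-1) / n
Step 2: Substitute v = 9/25 and n = 3
Step 3: b = 9/25 * 2/3
Step 4: b = 6/25

6/25


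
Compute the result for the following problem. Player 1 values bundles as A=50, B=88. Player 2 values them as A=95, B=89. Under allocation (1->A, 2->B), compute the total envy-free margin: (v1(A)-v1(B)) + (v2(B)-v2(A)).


Step 1: Player 1's margin = v1(A) - v1(B) = 50 - 88 = -38
Step 2: Player 2's margin = v2(B) - v2(A) = 89 - 95 = -6
Step 3: Total margin = -38 + -6 = -44

-44


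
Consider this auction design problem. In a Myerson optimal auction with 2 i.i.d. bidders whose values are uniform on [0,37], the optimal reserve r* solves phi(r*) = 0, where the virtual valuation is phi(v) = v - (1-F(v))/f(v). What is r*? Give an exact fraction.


Step 1: For U[0,37], F(v) = v/37 and f(v) = 1/37
Step 2: phi(v) = v - (1 - v/37)/(1/37) = v - (37 - v) = 2v - 37
Step 3: Set phi(r*) = 0: 2r* - 37 = 0
Step 4: r* = 37/2 (the number of bidders n = 2 does not enter)

37/2


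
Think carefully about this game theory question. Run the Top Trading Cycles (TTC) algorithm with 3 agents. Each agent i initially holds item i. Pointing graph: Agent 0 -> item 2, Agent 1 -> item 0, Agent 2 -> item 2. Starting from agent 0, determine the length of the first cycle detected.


Step 1: Trace the pointer graph from agent 0: 0 -> 2 -> 2
Step 2: A cycle is detected when we revisit agent 2
Step 3: The cycle is: 2 -> 2
Step 4: Cycle length = 1

1


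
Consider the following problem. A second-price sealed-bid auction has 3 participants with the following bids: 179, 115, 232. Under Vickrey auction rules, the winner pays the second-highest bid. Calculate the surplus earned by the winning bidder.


Step 1: Sort bids in descending order: 232, 179, 115
Step 2: The winning bid is the highest: 232
Step 3: The payment equals the second-highest bid: 179
Step 4: Surplus = winner's bid - payment = 232 - 179 = 53

53


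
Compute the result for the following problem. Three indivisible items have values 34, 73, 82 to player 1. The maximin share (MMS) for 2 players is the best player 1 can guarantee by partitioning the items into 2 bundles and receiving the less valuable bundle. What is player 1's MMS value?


Step 1: Item values = 34, 73, 82
Step 2: Enumerate all 2-bundle partitions and take the smaller bundle:
  Partition 1: {34} vs {73,82} -> bundles 34, 155; min = 34
  Partition 2: {73} vs {34,82} -> bundles 73, 116; min = 73
  Partition 3: {82} vs {34,73} -> bundles 82, 107; min = 82
Step 3: MMS = max(34, 73, 82) = 82

82


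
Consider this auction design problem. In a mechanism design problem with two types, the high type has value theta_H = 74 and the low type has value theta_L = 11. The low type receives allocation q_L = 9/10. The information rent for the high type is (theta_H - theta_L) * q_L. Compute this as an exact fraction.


Step 1: theta_H - theta_L = 74 - 11 = 63
Step 2: Information rent = (theta_H - theta_L) * q_L
Step 3: = 63 * 9/10
Step 4: = 567/10

567/10


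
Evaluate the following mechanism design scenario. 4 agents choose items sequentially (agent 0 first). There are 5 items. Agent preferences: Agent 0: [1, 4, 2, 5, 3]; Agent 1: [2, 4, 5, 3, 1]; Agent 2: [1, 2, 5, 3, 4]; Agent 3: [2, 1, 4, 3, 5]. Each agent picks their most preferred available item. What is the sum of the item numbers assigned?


Step 1: Agent 0 picks item 1
Step 2: Agent 1 picks item 2
Step 3: Agent 2 picks item 5
Step 4: Agent 3 picks item 4
Step 5: Sum = 1 + 2 + 5 + 4 = 12

12


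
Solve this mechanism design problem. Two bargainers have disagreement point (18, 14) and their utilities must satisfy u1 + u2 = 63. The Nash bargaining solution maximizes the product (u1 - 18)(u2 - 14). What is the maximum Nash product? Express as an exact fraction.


Step 1: The Nash solution splits surplus symmetrically above the disagreement point
Step 2: u1 = (total + d1 - d2)/2 = (63 + 18 - 14)/2 = 67/2
Step 3: u2 = (total - d1 + d2)/2 = (63 - 18 + 14)/2 = 59/2
Step 4: Nash product = (67/2 - 18) * (59/2 - 14)
Step 5: = 31/2 * 31/2 = 961/4

961/4


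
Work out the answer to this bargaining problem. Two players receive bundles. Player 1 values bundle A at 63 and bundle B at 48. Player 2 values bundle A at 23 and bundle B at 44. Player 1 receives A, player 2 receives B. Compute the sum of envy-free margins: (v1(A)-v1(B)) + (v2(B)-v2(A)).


Step 1: Player 1's margin = v1(A) - v1(B) = 63 - 48 = 15
Step 2: Player 2's margin = v2(B) - v2(A) = 44 - 23 = 21
Step 3: Total margin = 15 + 21 = 36

36


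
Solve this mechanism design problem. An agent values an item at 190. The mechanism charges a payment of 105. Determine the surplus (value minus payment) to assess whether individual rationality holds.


Step 1: Surplus = value - payment = 190 - 105 = 85
Step 2: IR is satisfied (surplus >= 0)

85


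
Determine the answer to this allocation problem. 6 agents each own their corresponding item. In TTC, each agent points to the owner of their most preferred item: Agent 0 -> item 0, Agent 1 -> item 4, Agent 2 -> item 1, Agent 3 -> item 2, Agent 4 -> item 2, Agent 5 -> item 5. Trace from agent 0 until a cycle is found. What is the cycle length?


Step 1: Trace the pointer graph from agent 0: 0 -> 0
Step 2: A cycle is detected when we revisit agent 0
Step 3: The cycle is: 0 -> 0
Step 4: Cycle length = 1

1


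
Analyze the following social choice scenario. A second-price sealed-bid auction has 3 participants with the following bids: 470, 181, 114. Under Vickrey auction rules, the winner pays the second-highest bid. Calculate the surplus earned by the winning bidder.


Step 1: Sort bids in descending order: 470, 181, 114
Step 2: The winning bid is the highest: 470
Step 3: The payment equals the second-highest bid: 181
Step 4: Surplus = winner's bid - payment = 470 - 181 = 289

289


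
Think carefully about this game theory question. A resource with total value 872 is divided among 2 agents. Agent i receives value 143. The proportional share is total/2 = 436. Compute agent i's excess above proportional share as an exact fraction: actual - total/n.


Step 1: Proportional share = 872/2 = 436
Step 2: Agent's actual allocation = 143
Step 3: Excess = 143 - 436 = -293

-293


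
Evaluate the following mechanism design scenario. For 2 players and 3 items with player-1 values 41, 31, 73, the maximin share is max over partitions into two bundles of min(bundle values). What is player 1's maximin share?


Step 1: Item values = 41, 31, 73
Step 2: Enumerate all 2-bundle partitions and take the smaller bundle:
  Partition 1: {41} vs {31,73} -> bundles 41, 104; min = 41
  Partition 2: {31} vs {41,73} -> bundles 31, 114; min = 31
  Partition 3: {73} vs {41,31} -> bundles 73, 72; min = 72
Step 3: MMS = max(41, 31, 72) = 72

72


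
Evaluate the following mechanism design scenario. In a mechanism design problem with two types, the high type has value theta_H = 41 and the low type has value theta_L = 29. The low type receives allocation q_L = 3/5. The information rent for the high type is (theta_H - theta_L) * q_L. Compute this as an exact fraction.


Step 1: theta_H - theta_L = 41 - 29 = 12
Step 2: Information rent = (theta_H - theta_L) * q_L
Step 3: = 12 * 3/5
Step 4: = 36/5

36/5
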